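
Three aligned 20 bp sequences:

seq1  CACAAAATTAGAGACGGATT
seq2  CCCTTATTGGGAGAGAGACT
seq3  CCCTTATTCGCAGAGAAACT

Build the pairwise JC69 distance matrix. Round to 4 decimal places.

seq1–seq2: 9/20 sites differ → p = 0.45, d = −0.75 ln(1 − 0.6) = 0.687218 ≈ 0.6872.
seq1–seq3: 11/20 sites differ → p = 0.55, d = −0.75 ln(1 − 0.733333) = 0.991316 ≈ 0.9913.
seq2–seq3: 3/20 sites differ → p = 0.15, d = −0.75 ln(1 − 0.2) = 0.167358 ≈ 0.1674.

d(seq1,seq2) = 0.6872, d(seq1,seq3) = 0.9913, d(seq2,seq3) = 0.1674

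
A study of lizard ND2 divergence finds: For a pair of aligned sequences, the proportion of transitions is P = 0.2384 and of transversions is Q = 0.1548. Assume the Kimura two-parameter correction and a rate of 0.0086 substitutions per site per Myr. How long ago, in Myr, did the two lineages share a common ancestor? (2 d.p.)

34.41

Under the Kimura two-parameter model, d = −½ ln(1 − 2P − Q) − ¼ ln(1 − 2Q).
1 − 2P − Q = 0.3684, giving −½ ln(0.3684) = 0.499293.
1 − 2Q = 0.6904, giving −¼ ln(0.6904) = 0.092621.
d = 0.499293 + 0.092621 = 0.591914.
Under a molecular clock d = 2μt, so t = d/(2μ) = 0.591914 / (2 × 0.0086) = 34.41 Myr.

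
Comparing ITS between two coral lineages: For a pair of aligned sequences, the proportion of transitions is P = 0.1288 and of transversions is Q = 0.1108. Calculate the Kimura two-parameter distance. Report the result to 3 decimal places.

0.292

Under the Kimura two-parameter model, d = −½ ln(1 − 2P − Q) − ¼ ln(1 − 2Q).
1 − 2P − Q = 0.6316, giving −½ ln(0.6316) = 0.229749.
1 − 2Q = 0.7784, giving −¼ ln(0.7784) = 0.062629.
d = 0.229749 + 0.062629 = 0.292378.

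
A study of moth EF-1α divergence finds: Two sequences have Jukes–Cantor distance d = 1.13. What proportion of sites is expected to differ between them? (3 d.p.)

0.584

p = (3/4)(1 − e^(−4d/3)) = 0.75 × (1 − e^(-1.506667)) = 0.75 × (1 − 0.221647) = 0.583765.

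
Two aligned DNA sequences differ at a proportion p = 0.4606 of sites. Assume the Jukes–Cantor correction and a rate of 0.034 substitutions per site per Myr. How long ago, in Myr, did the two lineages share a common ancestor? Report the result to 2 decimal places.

10.50

d = −(3/4) ln(1 − 4p/3) = −0.75 ln(1 − 0.614133) = −0.75 ln(0.385867)
  = −0.75 × (-0.952263) = 0.714197 substitutions/site.
Under a molecular clock d = 2μt, so t = d/(2μ) = 0.714197 / (2 × 0.034) = 10.50 Myr.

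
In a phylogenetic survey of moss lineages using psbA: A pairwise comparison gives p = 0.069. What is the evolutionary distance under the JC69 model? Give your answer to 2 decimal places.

d = −(3/4) ln(1 − 4p/3) = −0.75 ln(1 − 0.092) = −0.75 ln(0.908)
  = −0.75 × (-0.096511) = 0.072383 substitutions/site.

0.07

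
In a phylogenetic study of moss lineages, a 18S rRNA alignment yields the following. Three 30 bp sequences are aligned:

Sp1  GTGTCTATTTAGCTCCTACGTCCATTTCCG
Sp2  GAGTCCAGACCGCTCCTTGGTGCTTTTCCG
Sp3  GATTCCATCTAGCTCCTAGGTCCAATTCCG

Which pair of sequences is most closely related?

Sp1 and Sp3

Sp1–Sp2: 10/30 differ, p = 0.333, d = 0.441.
Sp1–Sp3: 6/30 differ, p = 0.200, d = 0.233.
Sp2–Sp3: 9/30 differ, p = 0.300, d = 0.383.
The smallest distance is between Sp1 and Sp3.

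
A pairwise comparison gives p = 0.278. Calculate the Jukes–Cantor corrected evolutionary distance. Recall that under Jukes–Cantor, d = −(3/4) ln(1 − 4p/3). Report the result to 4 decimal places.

0.3473

d = −(3/4) ln(1 − 4p/3) = −0.75 ln(1 − 0.370667) = −0.75 ln(0.629333)
  = −0.75 × (-0.463095) = 0.347321 substitutions/site.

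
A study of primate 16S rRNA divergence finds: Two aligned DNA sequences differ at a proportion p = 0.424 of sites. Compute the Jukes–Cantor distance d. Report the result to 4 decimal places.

0.6249

d = −(3/4) ln(1 − 4p/3) = −0.75 ln(1 − 0.565333) = −0.75 ln(0.434667)
  = −0.75 × (-0.833175) = 0.624881 substitutions/site.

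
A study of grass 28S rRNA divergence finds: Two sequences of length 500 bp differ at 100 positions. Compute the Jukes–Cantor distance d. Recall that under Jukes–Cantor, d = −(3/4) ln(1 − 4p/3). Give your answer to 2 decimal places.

p = 100/500 = 0.2.
d = −(3/4) ln(1 − 4p/3) = −0.75 ln(1 − 0.266667) = −0.75 ln(0.733333)
  = −0.75 × (-0.310155) = 0.232616 substitutions/site.

0.23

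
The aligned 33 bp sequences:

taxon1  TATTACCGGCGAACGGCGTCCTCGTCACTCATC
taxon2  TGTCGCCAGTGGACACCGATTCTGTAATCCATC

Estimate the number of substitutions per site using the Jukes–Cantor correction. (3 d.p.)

0.780

The sequences differ at 16 of 33 sites, so p = 16/33 ≈ 0.484848.
d = −(3/4) ln(1 − 4p/3) = −0.75 ln(1 − 0.646464) = −0.75 ln(0.353536)
  = −0.75 × (-1.039770) = 0.779828 substitutions/site.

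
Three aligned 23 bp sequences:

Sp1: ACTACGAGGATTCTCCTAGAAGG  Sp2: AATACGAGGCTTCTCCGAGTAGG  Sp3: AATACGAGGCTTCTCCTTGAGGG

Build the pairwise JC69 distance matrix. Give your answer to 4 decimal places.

Sp1–Sp2: 4/23 sites differ → p ≈ 0.173913, d = −0.75 ln(1 − 0.231884) = 0.197861 ≈ 0.1979.
Sp1–Sp3: 4/23 sites differ → p ≈ 0.173913, d = −0.75 ln(1 − 0.231884) = 0.197861 ≈ 0.1979.
Sp2–Sp3: 4/23 sites differ → p ≈ 0.173913, d = −0.75 ln(1 − 0.231884) = 0.197861 ≈ 0.1979.

d(Sp1,Sp2) = 0.1979, d(Sp1,Sp3) = 0.1979, d(Sp2,Sp3) = 0.1979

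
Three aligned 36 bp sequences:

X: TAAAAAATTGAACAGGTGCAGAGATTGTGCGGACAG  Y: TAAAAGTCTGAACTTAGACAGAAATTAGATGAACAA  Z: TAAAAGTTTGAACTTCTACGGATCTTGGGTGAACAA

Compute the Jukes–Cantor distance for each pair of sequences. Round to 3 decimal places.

d(X,Y) = 0.608, d(X,Z) = 0.493, d(Y,Z) = 0.264

X–Y: 15/36 sites differ → p ≈ 0.416667, d = −0.75 ln(1 − 0.555556) = 0.608198 ≈ 0.608.
X–Z: 13/36 sites differ → p ≈ 0.361111, d = −0.75 ln(1 − 0.481481) = 0.492584 ≈ 0.493.
Y–Z: 8/36 sites differ → p ≈ 0.222222, d = −0.75 ln(1 − 0.296296) = 0.263548 ≈ 0.264.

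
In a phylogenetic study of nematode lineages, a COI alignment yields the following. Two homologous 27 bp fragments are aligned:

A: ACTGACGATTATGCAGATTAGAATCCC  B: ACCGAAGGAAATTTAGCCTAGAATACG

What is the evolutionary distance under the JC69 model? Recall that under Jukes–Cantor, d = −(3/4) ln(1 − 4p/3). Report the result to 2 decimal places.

0.59

The sequences differ at 11 of 27 sites, so p = 11/27 ≈ 0.407407.
d = −(3/4) ln(1 − 4p/3) = −0.75 ln(1 − 0.543209) = −0.75 ln(0.456791)
  = −0.75 × (-0.783529) = 0.587647 substitutions/site.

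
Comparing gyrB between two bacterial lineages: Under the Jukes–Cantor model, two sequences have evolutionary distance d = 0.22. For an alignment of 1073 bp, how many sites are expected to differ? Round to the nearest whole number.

205

Invert JC69: p = (3/4)(1 − e^(−4d/3)) = 0.75 × (1 − e^(-0.293333)) = 0.75 × (1 − 0.745774) = 0.190670.
Expected differing sites = pL ≈ 0.190670 × 1073 = 204.58891 ≈ 205.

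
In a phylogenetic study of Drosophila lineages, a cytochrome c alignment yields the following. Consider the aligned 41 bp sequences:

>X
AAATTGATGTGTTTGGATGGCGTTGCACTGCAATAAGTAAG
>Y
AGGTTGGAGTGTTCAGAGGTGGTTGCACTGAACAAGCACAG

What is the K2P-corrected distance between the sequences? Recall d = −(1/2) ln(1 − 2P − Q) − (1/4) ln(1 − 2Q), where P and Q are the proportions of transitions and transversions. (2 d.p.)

0.55

Of 41 sites, 6 differences are transitions and 10 are transversions, so P = 6/41 ≈ 0.146341 and Q = 10/41 ≈ 0.243902.
Under the Kimura two-parameter model, d = −½ ln(1 − 2P − Q) − ¼ ln(1 − 2Q).
1 − 2P − Q = 0.463416, giving −½ ln(0.463416) = 0.384565.
1 − 2Q = 0.512196, giving −¼ ln(0.512196) = 0.167262.
d = 0.384565 + 0.167262 = 0.551827.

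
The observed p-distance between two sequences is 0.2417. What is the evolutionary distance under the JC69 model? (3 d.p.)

d = −(3/4) ln(1 − 4p/3) = −0.75 ln(1 − 0.322267) = −0.75 ln(0.677733)
  = −0.75 × (-0.389002) = 0.291752 substitutions/site.

0.292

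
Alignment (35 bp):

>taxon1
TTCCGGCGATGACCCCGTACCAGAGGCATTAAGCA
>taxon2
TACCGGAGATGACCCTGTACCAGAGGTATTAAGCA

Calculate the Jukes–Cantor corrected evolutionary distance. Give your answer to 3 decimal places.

0.124

The sequences differ at 4 of 35 sites (2, 7, 16, 27), so p = 4/35 ≈ 0.114286.
d = −(3/4) ln(1 − 4p/3) = −0.75 ln(1 − 0.152381) = −0.75 ln(0.847619)
  = −0.75 × (-0.165324) = 0.123993 substitutions/site.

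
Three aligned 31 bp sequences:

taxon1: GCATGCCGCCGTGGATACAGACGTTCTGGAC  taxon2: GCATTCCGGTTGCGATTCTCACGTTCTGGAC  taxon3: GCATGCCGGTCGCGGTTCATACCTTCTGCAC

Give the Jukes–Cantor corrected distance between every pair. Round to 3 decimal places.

taxon1–taxon2: 9/31 sites differ → p ≈ 0.290323, d = −0.75 ln(1 − 0.387097) = 0.367161 ≈ 0.367.
taxon1–taxon3: 10/31 sites differ → p ≈ 0.322581, d = −0.75 ln(1 − 0.430108) = 0.421731 ≈ 0.422.
taxon2–taxon3: 7/31 sites differ → p ≈ 0.225806, d = −0.75 ln(1 − 0.301075) = 0.268659 ≈ 0.269.

d(taxon1,taxon2) = 0.367, d(taxon1,taxon3) = 0.422, d(taxon2,taxon3) = 0.269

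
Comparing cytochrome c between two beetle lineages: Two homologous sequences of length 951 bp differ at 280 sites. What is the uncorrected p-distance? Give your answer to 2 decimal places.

0.29

p = 280/951 = 0.294426… ≈ 0.29 (to 2 d.p.).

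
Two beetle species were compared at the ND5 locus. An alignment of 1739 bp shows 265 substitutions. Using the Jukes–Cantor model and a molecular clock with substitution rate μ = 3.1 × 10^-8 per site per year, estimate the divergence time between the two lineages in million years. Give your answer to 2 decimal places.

2.75

p = 265/1739 ≈ 0.152386.
d = −(3/4) ln(1 − 4p/3) = −0.75 ln(1 − 0.203181) = −0.75 ln(0.796819)
  = −0.75 × (-0.227128) = 0.170346 substitutions/site.
Under a molecular clock d = 2μt, so t = d/(2μ) = 0.170346 / (2 × 3.1 × 10^-8) = 2.75 million years.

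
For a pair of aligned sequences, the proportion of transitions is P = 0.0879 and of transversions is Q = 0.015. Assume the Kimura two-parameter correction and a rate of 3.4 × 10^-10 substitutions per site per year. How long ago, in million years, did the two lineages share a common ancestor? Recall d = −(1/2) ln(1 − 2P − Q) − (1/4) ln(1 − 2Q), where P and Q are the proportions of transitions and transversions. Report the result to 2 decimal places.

166.87

Under the Kimura two-parameter model, d = −½ ln(1 − 2P − Q) − ¼ ln(1 − 2Q).
1 − 2P − Q = 0.8092, giving −½ ln(0.8092) = 0.105855.
1 − 2Q = 0.97, giving −¼ ln(0.97) = 0.007615.
d = 0.105855 + 0.007615 = 0.113470.
Under a molecular clock d = 2μt, so t = d/(2μ) = 0.113470 / (2 × 3.4 × 10^-10) = 166.87 million years.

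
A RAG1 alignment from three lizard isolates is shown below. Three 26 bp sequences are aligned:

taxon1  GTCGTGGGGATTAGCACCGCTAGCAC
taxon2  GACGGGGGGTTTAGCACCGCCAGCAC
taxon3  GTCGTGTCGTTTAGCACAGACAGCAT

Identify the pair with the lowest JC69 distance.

taxon1–taxon2: 4/26 differ, p = 0.154, d = 0.172.
taxon1–taxon3: 7/26 differ, p = 0.269, d = 0.334.
taxon2–taxon3: 7/26 differ, p = 0.269, d = 0.334.
The smallest distance is between taxon1 and taxon2.

taxon1 and taxon2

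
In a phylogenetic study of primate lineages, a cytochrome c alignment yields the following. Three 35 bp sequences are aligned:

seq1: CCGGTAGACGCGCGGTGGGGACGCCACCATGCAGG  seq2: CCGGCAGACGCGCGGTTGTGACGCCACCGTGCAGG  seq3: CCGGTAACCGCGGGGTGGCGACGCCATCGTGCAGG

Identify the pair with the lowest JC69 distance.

seq1 and seq2

seq1–seq2: 4/35 differ, p = 0.114, d = 0.124.
seq1–seq3: 6/35 differ, p = 0.171, d = 0.195.
seq2–seq3: 7/35 differ, p = 0.200, d = 0.233.
The smallest distance is between seq1 and seq2.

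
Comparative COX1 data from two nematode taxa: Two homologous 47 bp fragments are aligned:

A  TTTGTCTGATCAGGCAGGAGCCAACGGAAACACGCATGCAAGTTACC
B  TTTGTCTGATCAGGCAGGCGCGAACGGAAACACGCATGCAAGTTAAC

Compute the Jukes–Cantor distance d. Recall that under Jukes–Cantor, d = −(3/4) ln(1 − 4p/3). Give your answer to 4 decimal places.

The sequences differ at 3 of 47 sites (19, 22, 46), so p = 3/47 ≈ 0.06383.
d = −(3/4) ln(1 − 4p/3) = −0.75 ln(1 − 0.085107) = −0.75 ln(0.914893)
  = −0.75 × (-0.088948) = 0.066711 substitutions/site.

0.0667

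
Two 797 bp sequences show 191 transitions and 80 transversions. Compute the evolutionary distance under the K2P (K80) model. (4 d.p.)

0.4894

P = 191/797 ≈ 0.239649 and Q = 80/797 ≈ 0.100376.
Under the Kimura two-parameter model, d = −½ ln(1 − 2P − Q) − ¼ ln(1 − 2Q).
1 − 2P − Q = 0.420326, giving −½ ln(0.420326) = 0.433362.
1 − 2Q = 0.799248, giving −¼ ln(0.799248) = 0.056021.
d = 0.433362 + 0.056021 = 0.489383.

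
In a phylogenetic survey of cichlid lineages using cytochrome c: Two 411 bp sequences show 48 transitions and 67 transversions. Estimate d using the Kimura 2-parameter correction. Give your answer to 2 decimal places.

P = 48/411 ≈ 0.116788 and Q = 67/411 ≈ 0.163017.
Under the Kimura two-parameter model, d = −½ ln(1 − 2P − Q) − ¼ ln(1 − 2Q).
1 − 2P − Q = 0.603407, giving −½ ln(0.603407) = 0.252582.
1 − 2Q = 0.673966, giving −¼ ln(0.673966) = 0.098644.
d = 0.252582 + 0.098644 = 0.351226.

0.35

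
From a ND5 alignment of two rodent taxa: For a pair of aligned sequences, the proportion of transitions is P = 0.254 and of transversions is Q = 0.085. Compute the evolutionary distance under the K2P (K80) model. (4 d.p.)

0.4961

Under the Kimura two-parameter model, d = −½ ln(1 − 2P − Q) − ¼ ln(1 − 2Q).
1 − 2P − Q = 0.407, giving −½ ln(0.407) = 0.449471.
1 − 2Q = 0.83, giving −¼ ln(0.83) = 0.046582.
d = 0.449471 + 0.046582 = 0.496053.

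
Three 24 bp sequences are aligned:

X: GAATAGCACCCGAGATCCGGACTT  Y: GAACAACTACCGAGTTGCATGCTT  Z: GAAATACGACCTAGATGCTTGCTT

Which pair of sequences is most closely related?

Y and Z

X–Y: 9/24 differ, p = 0.375, d = 0.520.
X–Z: 10/24 differ, p = 0.417, d = 0.608.
Y–Z: 6/24 differ, p = 0.250, d = 0.304.
The smallest distance is between Y and Z.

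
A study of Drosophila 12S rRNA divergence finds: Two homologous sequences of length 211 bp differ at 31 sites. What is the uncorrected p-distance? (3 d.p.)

p = 31/211 = 0.146919… ≈ 0.147 (to 3 d.p.).

0.147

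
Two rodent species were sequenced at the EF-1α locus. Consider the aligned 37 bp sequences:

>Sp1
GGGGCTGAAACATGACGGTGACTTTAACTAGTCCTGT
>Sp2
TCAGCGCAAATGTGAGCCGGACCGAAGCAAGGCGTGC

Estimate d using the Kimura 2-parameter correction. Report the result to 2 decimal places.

0.87

Of 37 sites, 6 differences are transitions and 13 are transversions, so P = 6/37 ≈ 0.162162 and Q = 13/37 ≈ 0.351351.
Under the Kimura two-parameter model, d = −½ ln(1 − 2P − Q) − ¼ ln(1 − 2Q).
1 − 2P − Q = 0.324325, giving −½ ln(0.324325) = 0.563005.
1 − 2Q = 0.297298, giving −¼ ln(0.297298) = 0.303255.
d = 0.563005 + 0.303255 = 0.866260.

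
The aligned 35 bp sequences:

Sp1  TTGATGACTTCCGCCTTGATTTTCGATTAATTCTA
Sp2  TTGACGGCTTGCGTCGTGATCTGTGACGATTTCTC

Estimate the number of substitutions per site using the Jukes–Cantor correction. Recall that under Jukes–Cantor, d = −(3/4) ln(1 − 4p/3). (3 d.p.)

The sequences differ at 12 of 35 sites, so p = 12/35 ≈ 0.342857.
d = −(3/4) ln(1 − 4p/3) = −0.75 ln(1 − 0.457143) = −0.75 ln(0.542857)
  = −0.75 × (-0.610909) = 0.458182 substitutions/site.

0.458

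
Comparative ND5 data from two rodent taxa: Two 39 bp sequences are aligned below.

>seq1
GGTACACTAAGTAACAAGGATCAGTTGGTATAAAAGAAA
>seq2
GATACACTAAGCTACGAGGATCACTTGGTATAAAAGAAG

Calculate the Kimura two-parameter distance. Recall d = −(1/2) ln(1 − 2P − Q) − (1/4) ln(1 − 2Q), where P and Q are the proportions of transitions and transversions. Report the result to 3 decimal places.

Of 39 sites, 4 differences are transitions and 2 are transversions, so P = 4/39 ≈ 0.102564 and Q = 2/39 ≈ 0.051282.
Under the Kimura two-parameter model, d = −½ ln(1 − 2P − Q) − ¼ ln(1 − 2Q).
1 − 2P − Q = 0.74359, giving −½ ln(0.74359) = 0.148133.
1 − 2Q = 0.897436, giving −¼ ln(0.897436) = 0.027053.
d = 0.148133 + 0.027053 = 0.175186.

0.175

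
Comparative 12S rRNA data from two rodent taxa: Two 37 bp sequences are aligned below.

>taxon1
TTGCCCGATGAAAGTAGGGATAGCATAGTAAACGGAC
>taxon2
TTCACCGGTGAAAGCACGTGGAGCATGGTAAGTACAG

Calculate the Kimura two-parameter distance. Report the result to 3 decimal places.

Of 37 sites, 7 differences are transitions and 7 are transversions, so P = 7/37 ≈ 0.189189 and Q = 7/37 ≈ 0.189189.
Under the Kimura two-parameter model, d = −½ ln(1 − 2P − Q) − ¼ ln(1 − 2Q).
1 − 2P − Q = 0.432433, giving −½ ln(0.432433) = 0.419164.
1 − 2Q = 0.621622, giving −¼ ln(0.621622) = 0.118856.
d = 0.419164 + 0.118856 = 0.538020.

0.538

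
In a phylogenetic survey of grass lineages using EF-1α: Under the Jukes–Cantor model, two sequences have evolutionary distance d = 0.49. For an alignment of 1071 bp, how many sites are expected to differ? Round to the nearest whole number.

Invert JC69: p = (3/4)(1 − e^(−4d/3)) = 0.75 × (1 − e^(-0.653333)) = 0.75 × (1 − 0.520309) = 0.359768.
Expected differing sites = pL ≈ 0.359768 × 1071 = 385.311528 ≈ 385.

385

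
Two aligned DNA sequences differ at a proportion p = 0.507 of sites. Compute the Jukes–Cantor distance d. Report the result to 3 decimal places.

0.845

d = −(3/4) ln(1 − 4p/3) = −0.75 ln(1 − 0.676) = −0.75 ln(0.324)
  = −0.75 × (-1.127012) = 0.845259 substitutions/site.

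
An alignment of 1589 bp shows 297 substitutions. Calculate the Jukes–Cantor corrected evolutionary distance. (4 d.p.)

p = 297/1589 ≈ 0.18691.
d = −(3/4) ln(1 − 4p/3) = −0.75 ln(1 − 0.249213) = −0.75 ln(0.750787)
  = −0.75 × (-0.286633) = 0.214975 substitutions/site.

0.2150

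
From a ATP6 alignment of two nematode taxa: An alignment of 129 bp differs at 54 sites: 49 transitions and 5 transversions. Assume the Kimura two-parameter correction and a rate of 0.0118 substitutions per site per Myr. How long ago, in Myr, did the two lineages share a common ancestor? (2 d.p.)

P = 49/129 ≈ 0.379845 and Q = 5/129 ≈ 0.03876.
Under the Kimura two-parameter model, d = −½ ln(1 − 2P − Q) − ¼ ln(1 − 2Q).
1 − 2P − Q = 0.20155, giving −½ ln(0.20155) = 0.800859.
1 − 2Q = 0.92248, giving −¼ ln(0.92248) = 0.020172.
d = 0.800859 + 0.020172 = 0.821031.
Under a molecular clock d = 2μt, so t = d/(2μ) = 0.821031 / (2 × 0.0118) = 34.79 Myr.

34.79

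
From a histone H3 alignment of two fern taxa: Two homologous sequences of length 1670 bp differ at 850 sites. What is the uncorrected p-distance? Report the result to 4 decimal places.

0.5090

p = 850/1670 = 0.508982… ≈ 0.5090 (to 4 d.p.).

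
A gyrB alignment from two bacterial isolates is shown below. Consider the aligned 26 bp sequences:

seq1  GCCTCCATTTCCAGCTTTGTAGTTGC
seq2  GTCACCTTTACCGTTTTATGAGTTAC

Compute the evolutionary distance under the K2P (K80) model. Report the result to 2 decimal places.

0.62

Of 26 sites, 4 differences are transitions and 7 are transversions, so P = 4/26 ≈ 0.153846 and Q = 7/26 ≈ 0.269231.
Under the Kimura two-parameter model, d = −½ ln(1 − 2P − Q) − ¼ ln(1 − 2Q).
1 − 2P − Q = 0.423077, giving −½ ln(0.423077) = 0.430101.
1 − 2Q = 0.461538, giving −¼ ln(0.461538) = 0.193298.
d = 0.430101 + 0.193298 = 0.623399.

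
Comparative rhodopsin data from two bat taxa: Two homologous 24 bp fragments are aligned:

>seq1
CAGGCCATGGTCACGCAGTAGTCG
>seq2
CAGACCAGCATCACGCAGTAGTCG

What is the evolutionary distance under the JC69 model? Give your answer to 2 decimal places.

The sequences differ at 4 of 24 sites (4, 8, 9, 10), so p = 4/24 ≈ 0.166667.
d = −(3/4) ln(1 − 4p/3) = −0.75 ln(1 − 0.222223) = −0.75 ln(0.777777)
  = −0.75 × (-0.251315) = 0.188486 substitutions/site.

0.19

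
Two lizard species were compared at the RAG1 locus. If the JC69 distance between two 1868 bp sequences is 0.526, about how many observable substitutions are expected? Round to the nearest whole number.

Invert JC69: p = (3/4)(1 − e^(−4d/3)) = 0.75 × (1 − e^(-0.701333)) = 0.75 × (1 − 0.495924) = 0.378057.
Expected differing sites = pL ≈ 0.378057 × 1868 = 706.210476 ≈ 706.

706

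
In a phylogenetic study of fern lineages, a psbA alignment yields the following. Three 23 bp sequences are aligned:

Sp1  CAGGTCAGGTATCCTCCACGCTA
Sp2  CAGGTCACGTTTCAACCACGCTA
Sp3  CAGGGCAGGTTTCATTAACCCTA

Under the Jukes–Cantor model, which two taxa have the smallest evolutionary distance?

Sp1–Sp2: 4/23 differ, p = 0.174, d = 0.198.
Sp1–Sp3: 6/23 differ, p = 0.261, d = 0.321.
Sp2–Sp3: 6/23 differ, p = 0.261, d = 0.321.
The smallest distance is between Sp1 and Sp2.

Sp1 and Sp2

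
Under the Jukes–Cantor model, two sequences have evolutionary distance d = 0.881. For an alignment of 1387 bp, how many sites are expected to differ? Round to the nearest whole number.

Invert JC69: p = (3/4)(1 − e^(−4d/3)) = 0.75 × (1 − e^(-1.174667)) = 0.75 × (1 − 0.308922) = 0.518309.
Expected differing sites = pL ≈ 0.518309 × 1387 = 718.894583 ≈ 719.

719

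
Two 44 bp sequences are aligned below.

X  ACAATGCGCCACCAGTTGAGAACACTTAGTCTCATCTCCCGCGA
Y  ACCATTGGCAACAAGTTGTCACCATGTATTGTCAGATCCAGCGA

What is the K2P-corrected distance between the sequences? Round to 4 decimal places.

Of 44 sites, 1 differences are transitions and 14 are transversions, so P = 1/44 ≈ 0.022727 and Q = 14/44 ≈ 0.318182.
Under the Kimura two-parameter model, d = −½ ln(1 − 2P − Q) − ¼ ln(1 − 2Q).
1 − 2P − Q = 0.636364, giving −½ ln(0.636364) = 0.225992.
1 − 2Q = 0.363636, giving −¼ ln(0.363636) = 0.252900.
d = 0.225992 + 0.252900 = 0.478892.

0.4789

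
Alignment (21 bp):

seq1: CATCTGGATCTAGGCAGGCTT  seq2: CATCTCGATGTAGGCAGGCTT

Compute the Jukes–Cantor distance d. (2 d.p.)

0.10

The sequences differ at 2 of 21 sites (6, 10), so p = 2/21 ≈ 0.095238.
d = −(3/4) ln(1 − 4p/3) = −0.75 ln(1 − 0.126984) = −0.75 ln(0.873016)
  = −0.75 × (-0.135801) = 0.101851 substitutions/site.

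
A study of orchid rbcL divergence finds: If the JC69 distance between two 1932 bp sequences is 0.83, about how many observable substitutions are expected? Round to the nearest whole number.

Invert JC69: p = (3/4)(1 − e^(−4d/3)) = 0.75 × (1 − e^(-1.106667)) = 0.75 × (1 − 0.330659) = 0.502006.
Expected differing sites = pL ≈ 0.502006 × 1932 = 969.875592 ≈ 970.

970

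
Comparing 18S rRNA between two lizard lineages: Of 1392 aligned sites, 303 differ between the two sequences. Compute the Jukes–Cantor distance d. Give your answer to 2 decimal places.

0.26

p = 303/1392 ≈ 0.217672.
d = −(3/4) ln(1 − 4p/3) = −0.75 ln(1 − 0.290229) = −0.75 ln(0.709771)
  = −0.75 × (-0.342813) = 0.257110 substitutions/site.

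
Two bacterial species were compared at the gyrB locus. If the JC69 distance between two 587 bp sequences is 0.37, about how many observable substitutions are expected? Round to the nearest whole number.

171

Invert JC69: p = (3/4)(1 − e^(−4d/3)) = 0.75 × (1 − e^(-0.493333)) = 0.75 × (1 − 0.610588) = 0.292059.
Expected differing sites = pL ≈ 0.292059 × 587 = 171.438633 ≈ 171.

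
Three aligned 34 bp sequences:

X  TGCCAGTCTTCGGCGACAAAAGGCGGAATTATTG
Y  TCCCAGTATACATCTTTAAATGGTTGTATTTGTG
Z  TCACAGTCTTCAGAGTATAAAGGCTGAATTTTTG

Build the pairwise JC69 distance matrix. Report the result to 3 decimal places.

d(X,Y) = 0.597, d(X,Z) = 0.326, d(Y,Z) = 0.477

X–Y: 14/34 sites differ → p ≈ 0.411765, d = −0.75 ln(1 − 0.54902) = 0.597249 ≈ 0.597.
X–Z: 9/34 sites differ → p ≈ 0.264706, d = −0.75 ln(1 − 0.352941) = 0.326488 ≈ 0.326.
Y–Z: 12/34 sites differ → p ≈ 0.352941, d = −0.75 ln(1 − 0.470588) = 0.476991 ≈ 0.477.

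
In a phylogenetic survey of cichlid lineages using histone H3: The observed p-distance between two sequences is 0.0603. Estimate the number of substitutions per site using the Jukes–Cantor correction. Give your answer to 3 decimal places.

0.063

d = −(3/4) ln(1 − 4p/3) = −0.75 ln(1 − 0.0804) = −0.75 ln(0.9196)
  = −0.75 × (-0.083816) = 0.062862 substitutions/site.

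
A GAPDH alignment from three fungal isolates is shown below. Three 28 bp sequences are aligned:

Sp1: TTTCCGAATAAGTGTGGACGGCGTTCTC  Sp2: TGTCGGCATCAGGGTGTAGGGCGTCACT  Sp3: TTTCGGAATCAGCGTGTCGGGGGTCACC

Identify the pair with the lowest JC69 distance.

Sp2 and Sp3

Sp1–Sp2: 11/28 differ, p = 0.393, d = 0.556.
Sp1–Sp3: 10/28 differ, p = 0.357, d = 0.485.
Sp2–Sp3: 6/28 differ, p = 0.214, d = 0.252.
The smallest distance is between Sp2 and Sp3.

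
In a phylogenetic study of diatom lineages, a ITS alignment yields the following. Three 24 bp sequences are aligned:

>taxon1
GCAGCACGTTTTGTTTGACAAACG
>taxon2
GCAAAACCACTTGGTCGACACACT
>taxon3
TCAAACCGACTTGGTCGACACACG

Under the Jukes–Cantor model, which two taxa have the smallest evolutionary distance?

taxon1–taxon2: 9/24 differ, p = 0.375, d = 0.520.
taxon1–taxon3: 9/24 differ, p = 0.375, d = 0.520.
taxon2–taxon3: 4/24 differ, p = 0.167, d = 0.188.
The smallest distance is between taxon2 and taxon3.

taxon2 and taxon3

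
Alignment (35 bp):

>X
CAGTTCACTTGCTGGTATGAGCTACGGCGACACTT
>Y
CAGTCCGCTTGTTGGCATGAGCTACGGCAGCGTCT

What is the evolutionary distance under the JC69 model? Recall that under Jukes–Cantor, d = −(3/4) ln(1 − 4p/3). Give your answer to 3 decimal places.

0.315

The sequences differ at 9 of 35 sites (5, 7, 12, 16, 29, 30, 32, 33, 34), so p = 9/35 ≈ 0.257143.
d = −(3/4) ln(1 − 4p/3) = −0.75 ln(1 − 0.342857) = −0.75 ln(0.657143)
  = −0.75 × (-0.419854) = 0.314891 substitutions/site.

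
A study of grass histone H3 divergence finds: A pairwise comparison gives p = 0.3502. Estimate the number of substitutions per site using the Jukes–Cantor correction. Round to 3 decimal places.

0.472

d = −(3/4) ln(1 − 4p/3) = −0.75 ln(1 − 0.466933) = −0.75 ln(0.533067)
  = −0.75 × (-0.629108) = 0.471831 substitutions/site.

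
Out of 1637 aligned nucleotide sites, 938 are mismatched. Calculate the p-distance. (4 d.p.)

p = 938/1637 = 0.572999… ≈ 0.5730 (to 4 d.p.).

0.5730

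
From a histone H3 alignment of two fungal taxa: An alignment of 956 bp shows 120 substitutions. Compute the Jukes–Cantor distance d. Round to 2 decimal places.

0.14

p = 120/956 ≈ 0.125523.
d = −(3/4) ln(1 − 4p/3) = −0.75 ln(1 − 0.167364) = −0.75 ln(0.832636)
  = −0.75 × (-0.183159) = 0.137369 substitutions/site.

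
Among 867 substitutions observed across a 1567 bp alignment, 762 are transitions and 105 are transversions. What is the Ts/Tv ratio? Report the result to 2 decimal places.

R = 762/105 = 7.257142… ≈ 7.26 (to 2 d.p.).

7.26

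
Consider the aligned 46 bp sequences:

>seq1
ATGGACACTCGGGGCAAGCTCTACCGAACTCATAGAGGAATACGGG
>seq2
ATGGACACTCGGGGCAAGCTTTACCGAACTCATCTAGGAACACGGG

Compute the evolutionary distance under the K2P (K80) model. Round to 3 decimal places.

0.093

Of 46 sites, 2 differences are transitions and 2 are transversions, so P = 2/46 ≈ 0.043478 and Q = 2/46 ≈ 0.043478.
Under the Kimura two-parameter model, d = −½ ln(1 − 2P − Q) − ¼ ln(1 − 2Q).
1 − 2P − Q = 0.869566, giving −½ ln(0.869566) = 0.069881.
1 − 2Q = 0.913044, giving −¼ ln(0.913044) = 0.022743.
d = 0.069881 + 0.022743 = 0.092624.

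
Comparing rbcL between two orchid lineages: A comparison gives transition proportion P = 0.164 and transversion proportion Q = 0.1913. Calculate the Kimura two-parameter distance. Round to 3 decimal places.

Under the Kimura two-parameter model, d = −½ ln(1 − 2P − Q) − ¼ ln(1 − 2Q).
1 − 2P − Q = 0.4807, giving −½ ln(0.4807) = 0.366256.
1 − 2Q = 0.6174, giving −¼ ln(0.6174) = 0.120560.
d = 0.366256 + 0.120560 = 0.486816.

0.487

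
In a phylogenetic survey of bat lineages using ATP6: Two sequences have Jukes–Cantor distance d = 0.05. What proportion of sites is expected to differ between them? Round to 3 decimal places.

0.048

p = (3/4)(1 − e^(−4d/3)) = 0.75 × (1 − e^(-0.066667)) = 0.75 × (1 − 0.935507) = 0.048370.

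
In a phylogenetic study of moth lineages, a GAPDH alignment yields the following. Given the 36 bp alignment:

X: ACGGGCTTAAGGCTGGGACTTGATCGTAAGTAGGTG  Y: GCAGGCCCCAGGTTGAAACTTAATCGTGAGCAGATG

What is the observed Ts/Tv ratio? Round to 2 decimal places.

11.00

Transitions are A↔G and C↔T; transversions are all other mismatches.
Transitions: 11. Transversions: 1.
R = 11/1 = 11.00.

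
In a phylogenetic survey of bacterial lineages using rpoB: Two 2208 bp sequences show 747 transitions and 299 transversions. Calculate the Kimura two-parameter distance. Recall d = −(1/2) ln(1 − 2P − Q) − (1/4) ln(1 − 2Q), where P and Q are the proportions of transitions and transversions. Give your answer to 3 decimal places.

0.915

P = 747/2208 ≈ 0.338315 and Q = 299/2208 ≈ 0.135417.
Under the Kimura two-parameter model, d = −½ ln(1 − 2P − Q) − ¼ ln(1 − 2Q).
1 − 2P − Q = 0.187953, giving −½ ln(0.187953) = 0.835782.
1 − 2Q = 0.729166, giving −¼ ln(0.729166) = 0.078963.
d = 0.835782 + 0.078963 = 0.914745.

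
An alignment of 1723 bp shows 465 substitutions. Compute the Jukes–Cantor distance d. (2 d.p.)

p = 465/1723 ≈ 0.269878.
d = −(3/4) ln(1 − 4p/3) = −0.75 ln(1 − 0.359837) = −0.75 ln(0.640163)
  = −0.75 × (-0.446032) = 0.334524 substitutions/site.

0.33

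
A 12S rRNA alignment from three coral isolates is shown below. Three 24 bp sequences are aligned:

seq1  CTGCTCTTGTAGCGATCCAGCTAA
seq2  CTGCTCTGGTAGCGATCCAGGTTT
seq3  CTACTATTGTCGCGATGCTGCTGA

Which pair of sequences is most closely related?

seq1 and seq2

seq1–seq2: 4/24 differ, p = 0.167, d = 0.188.
seq1–seq3: 6/24 differ, p = 0.250, d = 0.304.
seq2–seq3: 9/24 differ, p = 0.375, d = 0.520.
The smallest distance is between seq1 and seq2.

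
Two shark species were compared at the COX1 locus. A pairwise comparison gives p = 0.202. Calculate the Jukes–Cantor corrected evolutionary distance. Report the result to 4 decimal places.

0.2353

d = −(3/4) ln(1 − 4p/3) = −0.75 ln(1 − 0.269333) = −0.75 ln(0.730667)
  = −0.75 × (-0.313797) = 0.235348 substitutions/site.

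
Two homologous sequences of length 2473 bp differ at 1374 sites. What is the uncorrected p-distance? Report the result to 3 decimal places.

p = 1374/2473 = 0.555600… ≈ 0.556 (to 3 d.p.).

0.556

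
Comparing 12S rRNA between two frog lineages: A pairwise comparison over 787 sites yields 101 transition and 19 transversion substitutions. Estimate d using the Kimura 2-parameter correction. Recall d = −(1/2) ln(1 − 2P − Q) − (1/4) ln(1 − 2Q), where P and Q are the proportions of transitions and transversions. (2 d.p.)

P = 101/787 ≈ 0.128335 and Q = 19/787 ≈ 0.024142.
Under the Kimura two-parameter model, d = −½ ln(1 − 2P − Q) − ¼ ln(1 − 2Q).
1 − 2P − Q = 0.719188, giving −½ ln(0.719188) = 0.164816.
1 − 2Q = 0.951716, giving −¼ ln(0.951716) = 0.012372.
d = 0.164816 + 0.012372 = 0.177188.

0.18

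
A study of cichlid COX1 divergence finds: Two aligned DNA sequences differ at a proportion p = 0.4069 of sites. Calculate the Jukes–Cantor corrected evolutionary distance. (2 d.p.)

d = −(3/4) ln(1 − 4p/3) = −0.75 ln(1 − 0.542533) = −0.75 ln(0.457467)
  = −0.75 × (-0.782051) = 0.586538 substitutions/site.

0.59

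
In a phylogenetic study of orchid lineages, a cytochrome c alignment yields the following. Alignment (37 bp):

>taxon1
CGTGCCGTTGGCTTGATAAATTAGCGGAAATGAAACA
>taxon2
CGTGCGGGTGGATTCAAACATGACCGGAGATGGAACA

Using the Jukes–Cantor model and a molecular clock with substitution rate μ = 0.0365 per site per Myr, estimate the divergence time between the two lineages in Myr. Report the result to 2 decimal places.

The sequences differ at 10 of 37 sites (6, 8, 12, 15, 17, 19, 22, 24, 29, 33), so p = 10/37 ≈ 0.27027.
d = −(3/4) ln(1 − 4p/3) = −0.75 ln(1 − 0.36036) = −0.75 ln(0.63964)
  = −0.75 × (-0.446850) = 0.335138 substitutions/site.
Under a molecular clock d = 2μt, so t = d/(2μ) = 0.335138 / (2 × 0.0365) = 4.59 Myr.

4.59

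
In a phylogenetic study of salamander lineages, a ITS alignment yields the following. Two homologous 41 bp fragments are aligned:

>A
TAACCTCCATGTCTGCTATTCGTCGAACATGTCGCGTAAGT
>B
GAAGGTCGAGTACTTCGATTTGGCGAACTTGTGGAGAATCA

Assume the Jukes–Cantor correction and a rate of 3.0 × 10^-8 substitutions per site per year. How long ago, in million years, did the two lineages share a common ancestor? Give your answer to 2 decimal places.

11.00

The sequences differ at 18 of 41 sites, so p = 18/41 ≈ 0.439024.
d = −(3/4) ln(1 − 4p/3) = −0.75 ln(1 − 0.585365) = −0.75 ln(0.414635)
  = −0.75 × (-0.880357) = 0.660268 substitutions/site.
Under a molecular clock d = 2μt, so t = d/(2μ) = 0.660268 / (2 × 3.0 × 10^-8) = 11.00 million years.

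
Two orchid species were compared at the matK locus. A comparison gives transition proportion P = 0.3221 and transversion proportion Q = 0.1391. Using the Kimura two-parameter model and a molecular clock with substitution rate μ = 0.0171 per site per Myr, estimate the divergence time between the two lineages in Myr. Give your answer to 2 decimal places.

Under the Kimura two-parameter model, d = −½ ln(1 − 2P − Q) − ¼ ln(1 − 2Q).
1 − 2P − Q = 0.2167, giving −½ ln(0.2167) = 0.764621.
1 − 2Q = 0.7218, giving −¼ ln(0.7218) = 0.081502.
d = 0.764621 + 0.081502 = 0.846123.
Under a molecular clock d = 2μt, so t = d/(2μ) = 0.846123 / (2 × 0.0171) = 24.74 Myr.

24.74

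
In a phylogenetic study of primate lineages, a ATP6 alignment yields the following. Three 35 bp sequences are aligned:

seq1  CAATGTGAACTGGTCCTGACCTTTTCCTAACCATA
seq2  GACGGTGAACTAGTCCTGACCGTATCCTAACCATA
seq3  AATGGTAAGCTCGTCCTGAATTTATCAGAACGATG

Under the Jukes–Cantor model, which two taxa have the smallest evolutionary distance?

seq1 and seq2

seq1–seq2: 6/35 differ, p = 0.171, d = 0.195.
seq1–seq3: 13/35 differ, p = 0.371, d = 0.513.
seq2–seq3: 12/35 differ, p = 0.343, d = 0.458.
The smallest distance is between seq1 and seq2.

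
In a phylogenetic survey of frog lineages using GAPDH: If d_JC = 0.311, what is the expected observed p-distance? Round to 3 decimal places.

p = (3/4)(1 − e^(−4d/3)) = 0.75 × (1 − e^(-0.414667)) = 0.75 × (1 − 0.660560) = 0.254580.

0.255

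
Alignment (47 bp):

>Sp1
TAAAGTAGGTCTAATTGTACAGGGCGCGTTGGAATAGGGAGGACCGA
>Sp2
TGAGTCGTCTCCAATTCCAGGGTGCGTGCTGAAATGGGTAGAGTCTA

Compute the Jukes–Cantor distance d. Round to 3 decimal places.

0.734

The sequences differ at 22 of 47 sites, so p = 22/47 ≈ 0.468085.
d = −(3/4) ln(1 − 4p/3) = −0.75 ln(1 − 0.624113) = −0.75 ln(0.375887)
  = −0.75 × (-0.978467) = 0.733850 substitutions/site.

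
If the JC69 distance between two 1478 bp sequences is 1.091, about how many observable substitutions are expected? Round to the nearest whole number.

850

Invert JC69: p = (3/4)(1 − e^(−4d/3)) = 0.75 × (1 − e^(-1.454667)) = 0.75 × (1 − 0.233478) = 0.574892.
Expected differing sites = pL ≈ 0.574892 × 1478 = 849.690376 ≈ 850.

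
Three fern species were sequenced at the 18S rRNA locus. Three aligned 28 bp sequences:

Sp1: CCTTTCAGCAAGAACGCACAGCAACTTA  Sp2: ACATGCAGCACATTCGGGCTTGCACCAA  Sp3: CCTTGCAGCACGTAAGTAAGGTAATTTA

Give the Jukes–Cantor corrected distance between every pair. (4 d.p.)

Sp1–Sp2: 15/28 sites differ → p ≈ 0.535714, d = −0.75 ln(1 − 0.714285) = 0.939570 ≈ 0.9396.
Sp1–Sp3: 9/28 sites differ → p ≈ 0.321429, d = −0.75 ln(1 − 0.428572) = 0.419713 ≈ 0.4197.
Sp2–Sp3: 15/28 sites differ → p ≈ 0.535714, d = −0.75 ln(1 − 0.714285) = 0.939570 ≈ 0.9396.

d(Sp1,Sp2) = 0.9396, d(Sp1,Sp3) = 0.4197, d(Sp2,Sp3) = 0.9396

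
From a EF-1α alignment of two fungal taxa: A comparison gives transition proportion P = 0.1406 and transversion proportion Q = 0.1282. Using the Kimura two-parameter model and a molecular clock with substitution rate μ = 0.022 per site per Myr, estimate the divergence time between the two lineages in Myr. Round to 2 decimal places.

Under the Kimura two-parameter model, d = −½ ln(1 − 2P − Q) − ¼ ln(1 − 2Q).
1 − 2P − Q = 0.5906, giving −½ ln(0.5906) = 0.263308.
1 − 2Q = 0.7436, giving −¼ ln(0.7436) = 0.074063.
d = 0.263308 + 0.074063 = 0.337371.
Under a molecular clock d = 2μt, so t = d/(2μ) = 0.337371 / (2 × 0.022) = 7.67 Myr.

7.67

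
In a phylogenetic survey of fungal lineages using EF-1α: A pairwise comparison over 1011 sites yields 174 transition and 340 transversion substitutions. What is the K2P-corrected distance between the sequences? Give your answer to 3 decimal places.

0.850

P = 174/1011 ≈ 0.172107 and Q = 340/1011 ≈ 0.336301.
Under the Kimura two-parameter model, d = −½ ln(1 − 2P − Q) − ¼ ln(1 − 2Q).
1 − 2P − Q = 0.319485, giving −½ ln(0.319485) = 0.570522.
1 − 2Q = 0.327398, giving −¼ ln(0.327398) = 0.279145.
d = 0.570522 + 0.279145 = 0.849667.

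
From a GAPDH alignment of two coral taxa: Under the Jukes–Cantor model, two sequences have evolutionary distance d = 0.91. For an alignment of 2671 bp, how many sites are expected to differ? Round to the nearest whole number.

Invert JC69: p = (3/4)(1 − e^(−4d/3)) = 0.75 × (1 − e^(-1.213333)) = 0.75 × (1 − 0.297205) = 0.527096.
Expected differing sites = pL ≈ 0.527096 × 2671 = 1407.873416 ≈ 1408.

1408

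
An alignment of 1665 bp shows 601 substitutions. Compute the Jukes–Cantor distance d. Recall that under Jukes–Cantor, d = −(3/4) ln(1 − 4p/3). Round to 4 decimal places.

0.4923

p = 601/1665 ≈ 0.360961.
d = −(3/4) ln(1 − 4p/3) = −0.75 ln(1 − 0.481281) = −0.75 ln(0.518719)
  = −0.75 × (-0.656393) = 0.492295 substitutions/site.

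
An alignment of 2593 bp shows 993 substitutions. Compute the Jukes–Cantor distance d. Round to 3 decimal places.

0.536

p = 993/2593 ≈ 0.382954.
d = −(3/4) ln(1 − 4p/3) = −0.75 ln(1 − 0.510605) = −0.75 ln(0.489395)
  = −0.75 × (-0.714585) = 0.535939 substitutions/site.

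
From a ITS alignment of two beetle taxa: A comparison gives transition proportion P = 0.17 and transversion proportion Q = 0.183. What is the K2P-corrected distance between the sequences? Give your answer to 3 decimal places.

Under the Kimura two-parameter model, d = −½ ln(1 − 2P − Q) − ¼ ln(1 − 2Q).
1 − 2P − Q = 0.477, giving −½ ln(0.477) = 0.370119.
1 − 2Q = 0.634, giving −¼ ln(0.634) = 0.113927.
d = 0.370119 + 0.113927 = 0.484046.

0.484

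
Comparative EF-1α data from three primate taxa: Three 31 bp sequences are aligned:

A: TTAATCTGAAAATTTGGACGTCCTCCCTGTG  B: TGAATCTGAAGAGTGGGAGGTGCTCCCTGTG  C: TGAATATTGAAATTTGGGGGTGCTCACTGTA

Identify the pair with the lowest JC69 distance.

A–B: 6/31 differ, p = 0.194, d = 0.224.
A–C: 9/31 differ, p = 0.290, d = 0.367.
B–C: 9/31 differ, p = 0.290, d = 0.367.
The smallest distance is between A and B.

A and B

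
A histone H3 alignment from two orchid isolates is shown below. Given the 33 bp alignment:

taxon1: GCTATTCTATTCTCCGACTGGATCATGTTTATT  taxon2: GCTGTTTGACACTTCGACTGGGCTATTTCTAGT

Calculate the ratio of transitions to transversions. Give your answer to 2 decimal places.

Transitions are A↔G and C↔T; transversions are all other mismatches.
Transitions: 8. Transversions: 4.
R = 8/4 = 2.00.

2.00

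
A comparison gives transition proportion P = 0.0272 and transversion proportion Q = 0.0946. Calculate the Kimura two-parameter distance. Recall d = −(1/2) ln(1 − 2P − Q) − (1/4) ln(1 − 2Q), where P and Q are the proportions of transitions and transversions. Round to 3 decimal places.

Under the Kimura two-parameter model, d = −½ ln(1 − 2P − Q) − ¼ ln(1 − 2Q).
1 − 2P − Q = 0.851, giving −½ ln(0.851) = 0.080672.
1 − 2Q = 0.8108, giving −¼ ln(0.8108) = 0.052433.
d = 0.080672 + 0.052433 = 0.133105.

0.133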